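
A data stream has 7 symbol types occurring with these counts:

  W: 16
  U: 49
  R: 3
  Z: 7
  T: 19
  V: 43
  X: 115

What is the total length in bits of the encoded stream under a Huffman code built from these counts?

558

Greedily combine the two least-frequent nodes:
merge R(3) and Z(7): 10
merge 10 and W(16): 26
merge T(19) and 26: 45
merge V(43) and 45: 88
merge U(49) and 88: 137
merge X(115) and 137: 252
Total encoded bits = sum of merged weights = 10 + 26 + 45 + 88 + 137 + 252 = 558.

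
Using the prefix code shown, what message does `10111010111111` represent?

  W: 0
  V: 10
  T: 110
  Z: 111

VZWVZZ

Read left to right; each codeword is recognised as soon as it completes (prefix code):
  10→V | 111→Z | 0→W | 10→V | 111→Z | 111→Z
Decoded message: VZWVZZ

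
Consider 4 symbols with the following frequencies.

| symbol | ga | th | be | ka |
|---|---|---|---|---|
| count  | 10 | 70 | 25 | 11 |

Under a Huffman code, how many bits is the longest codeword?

Merge the two lowest-weight nodes at each step:
merge ga(10) and ka(11): 21
merge 21 and be(25): 46
merge 46 and th(70): 116
The rarest symbols sit at the bottom; the longest codeword is 3 bits.

3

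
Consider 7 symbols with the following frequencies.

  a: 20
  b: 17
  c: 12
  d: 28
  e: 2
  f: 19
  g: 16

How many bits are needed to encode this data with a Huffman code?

Merge the two smallest weights repeatedly:
combine e(2), c(12) → 14
combine 14, g(16) → 30
combine b(17), f(19) → 36
combine a(20), d(28) → 48
combine 30, 36 → 66
combine 48, 66 → 114
The encoded length is the sum of every internal node's weight: 14 + 30 + 36 + 48 + 66 + 114 = 308 bits.

308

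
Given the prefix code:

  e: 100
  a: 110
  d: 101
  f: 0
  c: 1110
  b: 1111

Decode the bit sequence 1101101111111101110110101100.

aabbfcade

Read left to right; each codeword is recognised as soon as it completes (prefix code):
  110→a | 110→a | 1111→b | 1111→b | 0→f | 1110→c | 110→a | 101→d | 100→e
Decoded message: aabbfcade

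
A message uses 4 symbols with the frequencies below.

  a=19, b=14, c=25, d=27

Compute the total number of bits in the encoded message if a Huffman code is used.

Build the Huffman tree bottom-up:
b(14) + a(19) → 33
c(25) + d(27) → 52
33 + 52 → 85
Total encoded bits = sum of merged weights = 33 + 52 + 85 = 170.

170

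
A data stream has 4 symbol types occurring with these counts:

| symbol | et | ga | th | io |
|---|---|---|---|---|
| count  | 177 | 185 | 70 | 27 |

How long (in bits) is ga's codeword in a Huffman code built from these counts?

1

Repeatedly merge the two smallest:
io(27) + th(70) → 97
97 + et(177) → 274
ga(185) + 274 → 459
ga is a child of the root — depth 1, so its codeword is a single bit.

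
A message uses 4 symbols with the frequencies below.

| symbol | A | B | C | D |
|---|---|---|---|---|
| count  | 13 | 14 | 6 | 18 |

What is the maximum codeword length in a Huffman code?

2

Merge the two lowest-weight nodes at each step:
combine C(6), A(13) → 19
combine B(14), D(18) → 32
combine 19, 32 → 51
The rarest symbols sit at the bottom; the longest codeword is 2 bits.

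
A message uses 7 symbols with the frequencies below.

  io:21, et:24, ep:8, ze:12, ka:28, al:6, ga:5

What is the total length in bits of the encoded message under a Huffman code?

Build the Huffman tree bottom-up:
combine ga(5), al(6) → 11
combine ep(8), 11 → 19
combine ze(12), 19 → 31
combine io(21), et(24) → 45
combine ka(28), 31 → 59
combine 45, 59 → 104
Total encoded bits = sum of merged weights = 11 + 19 + 31 + 45 + 59 + 104 = 269.

269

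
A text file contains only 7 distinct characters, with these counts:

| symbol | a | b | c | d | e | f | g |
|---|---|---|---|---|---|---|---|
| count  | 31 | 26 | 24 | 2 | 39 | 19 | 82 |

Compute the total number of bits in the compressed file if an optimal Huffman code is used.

Build the Huffman tree bottom-up:
merge d(2) and f(19): 21
merge 21 and c(24): 45
merge b(26) and a(31): 57
merge e(39) and 45: 84
merge 57 and g(82): 139
merge 84 and 139: 223
Each symbol's bit-cost is frequency × depth; summing gives 569 bits (equivalently 21 + 45 + 57 + 84 + 139 + 223).

569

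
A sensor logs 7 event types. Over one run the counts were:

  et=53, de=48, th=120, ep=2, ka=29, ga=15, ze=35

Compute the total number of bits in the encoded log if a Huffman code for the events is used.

Greedily combine the two least-frequent nodes:
combine ep(2), ga(15) → 17
combine 17, ka(29) → 46
combine ze(35), 46 → 81
combine de(48), et(53) → 101
combine 81, 101 → 182
combine th(120), 182 → 302
Total encoded bits = sum of merged weights = 17 + 46 + 81 + 101 + 182 + 302 = 729.

729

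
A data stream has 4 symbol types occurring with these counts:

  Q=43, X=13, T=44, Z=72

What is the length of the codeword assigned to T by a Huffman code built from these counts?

Repeatedly merge the two smallest:
X(13) + Q(43) → 56
T(44) + 56 → 100
Z(72) + 100 → 172
T sits 2 levels below the root, so its codeword is 2 bits.

2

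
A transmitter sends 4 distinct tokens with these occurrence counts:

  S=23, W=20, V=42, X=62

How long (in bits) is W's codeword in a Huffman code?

3

Huffman merges, smallest pair first:
combine W(20), S(23) → 43
combine V(42), 43 → 85
combine X(62), 85 → 147
W's leaf is at depth 3, giving a 3-bit codeword.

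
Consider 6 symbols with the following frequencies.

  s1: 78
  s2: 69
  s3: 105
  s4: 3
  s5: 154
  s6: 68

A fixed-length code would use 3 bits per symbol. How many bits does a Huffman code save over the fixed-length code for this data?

266

Fixed-length: 3 bits × 477 symbols = 1431 bits.
Huffman merges:
combine s4(3), s6(68) → 71
combine s2(69), 71 → 140
combine s1(78), s3(105) → 183
combine 140, s5(154) → 294
combine 183, 294 → 477
Huffman total = 71 + 140 + 183 + 294 + 477 = 1165 bits.
Saving = 1431 − 1165 = 266 bits.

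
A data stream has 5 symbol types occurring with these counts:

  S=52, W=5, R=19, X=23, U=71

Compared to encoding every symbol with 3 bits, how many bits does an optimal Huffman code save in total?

Fixed-length: 3 bits × 170 symbols = 510 bits.
Huffman merges:
combine W(5), R(19) → 24
combine X(23), 24 → 47
combine 47, S(52) → 99
combine U(71), 99 → 170
Huffman total = 24 + 47 + 99 + 170 = 340 bits.
Saving = 510 − 340 = 170 bits.

170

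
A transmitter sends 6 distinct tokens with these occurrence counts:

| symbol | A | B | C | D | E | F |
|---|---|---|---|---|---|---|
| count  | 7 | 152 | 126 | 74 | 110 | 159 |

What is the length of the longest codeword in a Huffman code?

Merge the two lowest-weight nodes at each step:
merge A(7) and D(74): 81
merge 81 and E(110): 191
merge C(126) and B(152): 278
merge F(159) and 191: 350
merge 278 and 350: 628
Maximum depth reached is 4.

4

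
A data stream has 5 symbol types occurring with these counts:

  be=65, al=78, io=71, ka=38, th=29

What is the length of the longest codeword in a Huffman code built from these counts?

3

Merge the two lowest-weight nodes at each step:
merge th(29) and ka(38): 67
merge be(65) and 67: 132
merge io(71) and al(78): 149
merge 132 and 149: 281
Maximum depth reached is 3.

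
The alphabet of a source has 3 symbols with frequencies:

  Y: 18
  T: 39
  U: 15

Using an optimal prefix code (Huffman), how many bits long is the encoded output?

Build the Huffman tree bottom-up:
U(15) + Y(18) → 33
33 + T(39) → 72
The encoded length is the sum of every internal node's weight: 33 + 72 = 105 bits.

105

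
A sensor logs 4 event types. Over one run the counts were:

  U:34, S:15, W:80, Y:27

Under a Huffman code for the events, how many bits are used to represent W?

Huffman merges, smallest pair first:
merge S(15) and Y(27): 42
merge U(34) and 42: 76
merge 76 and W(80): 156
W is merged only at the final step, so code length = 1.

1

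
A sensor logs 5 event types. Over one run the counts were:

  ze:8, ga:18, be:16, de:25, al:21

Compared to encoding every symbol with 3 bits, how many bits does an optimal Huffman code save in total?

Fixed-length: 3 bits × 88 symbols = 264 bits.
Huffman merges:
ze(8) + be(16) → 24
ga(18) + al(21) → 39
24 + de(25) → 49
39 + 49 → 88
Huffman total = 24 + 39 + 49 + 88 = 200 bits.
Saving = 264 − 200 = 64 bits.

64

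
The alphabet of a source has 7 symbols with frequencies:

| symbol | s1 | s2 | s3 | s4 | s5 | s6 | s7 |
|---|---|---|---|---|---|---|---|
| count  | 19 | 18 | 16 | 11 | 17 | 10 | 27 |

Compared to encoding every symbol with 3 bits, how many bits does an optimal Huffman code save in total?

27

Fixed-length: 3 bits × 118 symbols = 354 bits.
Huffman merges:
combine s6(10), s4(11) → 21
combine s3(16), s5(17) → 33
combine s2(18), s1(19) → 37
combine 21, s7(27) → 48
combine 33, 37 → 70
combine 48, 70 → 118
Huffman total = 21 + 33 + 37 + 48 + 70 + 118 = 327 bits.
Saving = 354 − 327 = 27 bits.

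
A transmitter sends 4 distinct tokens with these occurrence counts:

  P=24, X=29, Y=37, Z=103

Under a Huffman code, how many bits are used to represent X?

Repeatedly merge the two smallest:
P(24) + X(29) → 53
Y(37) + 53 → 90
90 + Z(103) → 193
The subtree containing X is merged 3 times, so code length = 3.

3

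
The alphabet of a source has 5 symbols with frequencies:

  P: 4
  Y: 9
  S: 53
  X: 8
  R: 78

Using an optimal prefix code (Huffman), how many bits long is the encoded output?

Greedily combine the two least-frequent nodes:
merge P(4) and X(8): 12
merge Y(9) and 12: 21
merge 21 and S(53): 74
merge 74 and R(78): 152
Total encoded bits = sum of merged weights = 12 + 21 + 74 + 152 = 259.

259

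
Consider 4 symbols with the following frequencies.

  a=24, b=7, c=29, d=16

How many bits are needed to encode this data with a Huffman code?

146

Build the Huffman tree bottom-up:
b(7) + d(16) → 23
23 + a(24) → 47
c(29) + 47 → 76
The encoded length is the sum of every internal node's weight: 23 + 47 + 76 = 146 bits.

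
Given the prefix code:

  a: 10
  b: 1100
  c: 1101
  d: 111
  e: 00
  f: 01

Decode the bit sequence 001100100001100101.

Read left to right; each codeword is recognised as soon as it completes (prefix code):
  00→e | 1100→b | 10→a | 00→e | 01→f | 10→a | 01→f | 01→f
Decoded message: ebaefaff

ebaefaff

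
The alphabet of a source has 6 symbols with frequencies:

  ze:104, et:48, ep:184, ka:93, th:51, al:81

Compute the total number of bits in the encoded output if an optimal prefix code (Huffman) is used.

Merge the two smallest weights repeatedly:
combine et(48), th(51) → 99
combine al(81), ka(93) → 174
combine 99, ze(104) → 203
combine 174, ep(184) → 358
combine 203, 358 → 561
Total encoded bits = sum of merged weights = 99 + 174 + 203 + 358 + 561 = 1395.

1395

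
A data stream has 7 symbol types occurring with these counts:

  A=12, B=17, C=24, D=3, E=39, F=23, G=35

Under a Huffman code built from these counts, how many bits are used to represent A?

4

Huffman merges, smallest pair first:
D(3) + A(12) → 15
15 + B(17) → 32
F(23) + C(24) → 47
32 + G(35) → 67
E(39) + 47 → 86
67 + 86 → 153
A sits 4 levels below the root, so its codeword is 4 bits.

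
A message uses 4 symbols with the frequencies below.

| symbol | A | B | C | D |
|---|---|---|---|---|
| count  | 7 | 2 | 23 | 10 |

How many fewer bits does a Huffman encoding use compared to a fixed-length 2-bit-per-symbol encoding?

14

Fixed-length: 2 bits × 42 symbols = 84 bits.
Huffman merges:
B(2) + A(7) → 9
9 + D(10) → 19
19 + C(23) → 42
Huffman total = 9 + 19 + 42 = 70 bits.
Saving = 84 − 70 = 14 bits.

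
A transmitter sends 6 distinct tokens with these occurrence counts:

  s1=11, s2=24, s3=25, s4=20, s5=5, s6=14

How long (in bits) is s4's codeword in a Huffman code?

Huffman merges, smallest pair first:
s5(5) + s1(11) → 16
s6(14) + 16 → 30
s4(20) + s2(24) → 44
s3(25) + 30 → 55
44 + 55 → 99
s4's leaf is at depth 2, giving a 2-bit codeword.

2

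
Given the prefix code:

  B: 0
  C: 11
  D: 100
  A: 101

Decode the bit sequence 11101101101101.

CAAAA

Read left to right; each codeword is recognised as soon as it completes (prefix code):
  11→C | 101→A | 101→A | 101→A | 101→A
Decoded message: CAAAA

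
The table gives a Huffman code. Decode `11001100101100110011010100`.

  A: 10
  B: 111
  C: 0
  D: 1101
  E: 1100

Read left to right; each codeword is recognised as soon as it completes (prefix code):
  1100→E | 1100→E | 10→A | 1100→E | 1100→E | 1101→D | 0→C | 10→A | 0→C
Decoded message: EEAEEDCAC

EEAEEDCAC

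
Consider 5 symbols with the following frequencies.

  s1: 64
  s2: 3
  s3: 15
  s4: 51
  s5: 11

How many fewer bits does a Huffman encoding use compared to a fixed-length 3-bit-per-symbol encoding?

165

Fixed-length: 3 bits × 144 symbols = 432 bits.
Huffman merges:
combine s2(3), s5(11) → 14
combine 14, s3(15) → 29
combine 29, s4(51) → 80
combine s1(64), 80 → 144
Huffman total = 14 + 29 + 80 + 144 = 267 bits.
Saving = 432 − 267 = 165 bits.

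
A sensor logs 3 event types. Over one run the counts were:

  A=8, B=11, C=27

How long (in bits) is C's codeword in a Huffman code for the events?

Repeatedly merge the two smallest:
combine A(8), B(11) → 19
combine 19, C(27) → 46
C sits one level below the root: a 1-bit codeword.

1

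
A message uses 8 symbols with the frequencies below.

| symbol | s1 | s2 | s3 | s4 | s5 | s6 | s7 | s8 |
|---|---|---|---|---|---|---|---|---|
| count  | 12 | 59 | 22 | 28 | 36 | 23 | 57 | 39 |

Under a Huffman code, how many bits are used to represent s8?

3

Build the tree from the bottom:
s1(12) + s3(22) → 34
s6(23) + s4(28) → 51
34 + s5(36) → 70
s8(39) + 51 → 90
s7(57) + s2(59) → 116
70 + 90 → 160
116 + 160 → 276
The subtree containing s8 is merged 3 times, so code length = 3.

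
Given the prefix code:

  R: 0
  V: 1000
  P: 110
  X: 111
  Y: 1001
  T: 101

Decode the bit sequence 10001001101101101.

Read left to right; each codeword is recognised as soon as it completes (prefix code):
  1000→V | 1001→Y | 101→T | 101→T | 101→T
Decoded message: VYTTT

VYTTT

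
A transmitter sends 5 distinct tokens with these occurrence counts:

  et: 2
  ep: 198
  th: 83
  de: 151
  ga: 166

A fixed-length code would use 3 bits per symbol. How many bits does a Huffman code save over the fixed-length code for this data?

Fixed-length: 3 bits × 600 symbols = 1800 bits.
Huffman merges:
et(2) + th(83) → 85
85 + de(151) → 236
ga(166) + ep(198) → 364
236 + 364 → 600
Huffman total = 85 + 236 + 364 + 600 = 1285 bits.
Saving = 1800 − 1285 = 515 bits.

515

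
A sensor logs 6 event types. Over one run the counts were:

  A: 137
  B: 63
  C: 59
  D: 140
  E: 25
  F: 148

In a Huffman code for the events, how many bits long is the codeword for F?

Huffman merges, smallest pair first:
E(25) + C(59) → 84
B(63) + 84 → 147
A(137) + D(140) → 277
147 + F(148) → 295
277 + 295 → 572
The subtree containing F is merged 2 times, so code length = 2.

2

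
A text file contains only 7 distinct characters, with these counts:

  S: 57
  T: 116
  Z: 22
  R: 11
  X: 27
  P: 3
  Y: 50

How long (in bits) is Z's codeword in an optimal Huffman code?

Huffman merges, smallest pair first:
P(3) + R(11) → 14
14 + Z(22) → 36
X(27) + 36 → 63
Y(50) + S(57) → 107
63 + 107 → 170
T(116) + 170 → 286
Z's leaf is at depth 4, giving a 4-bit codeword.

4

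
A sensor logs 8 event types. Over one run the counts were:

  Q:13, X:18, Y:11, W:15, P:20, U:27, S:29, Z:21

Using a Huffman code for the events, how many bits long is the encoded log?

457

Build the Huffman tree bottom-up:
merge Y(11) and Q(13): 24
merge W(15) and X(18): 33
merge P(20) and Z(21): 41
merge 24 and U(27): 51
merge S(29) and 33: 62
merge 41 and 51: 92
merge 62 and 92: 154
Total encoded bits = sum of merged weights = 24 + 33 + 41 + 51 + 62 + 92 + 154 = 457.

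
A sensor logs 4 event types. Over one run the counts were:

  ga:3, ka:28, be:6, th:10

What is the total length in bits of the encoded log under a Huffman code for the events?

75

Merge the two smallest weights repeatedly:
combine ga(3), be(6) → 9
combine 9, th(10) → 19
combine 19, ka(28) → 47
Each symbol's bit-cost is frequency × depth; summing gives 75 bits (equivalently 9 + 19 + 47).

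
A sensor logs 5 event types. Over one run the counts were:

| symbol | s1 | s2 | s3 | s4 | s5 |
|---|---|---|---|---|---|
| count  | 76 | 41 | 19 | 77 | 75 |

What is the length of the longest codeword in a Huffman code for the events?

Merge the two lowest-weight nodes at each step:
merge s3(19) and s2(41): 60
merge 60 and s5(75): 135
merge s1(76) and s4(77): 153
merge 135 and 153: 288
The first pair merged (s3, s2) ends up deepest, at depth 3.

3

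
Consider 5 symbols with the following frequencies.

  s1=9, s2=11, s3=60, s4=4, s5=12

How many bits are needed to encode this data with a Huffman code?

168

Build the Huffman tree bottom-up:
merge s4(4) and s1(9): 13
merge s2(11) and s5(12): 23
merge 13 and 23: 36
merge 36 and s3(60): 96
Each symbol's bit-cost is frequency × depth; summing gives 168 bits (equivalently 13 + 23 + 36 + 96).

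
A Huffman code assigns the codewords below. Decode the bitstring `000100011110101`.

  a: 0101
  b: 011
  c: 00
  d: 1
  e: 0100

Read left to right; each codeword is recognised as soon as it completes (prefix code):
  00→c | 0100→e | 011→b | 1→d | 1→d | 0101→a
Decoded message: cebdda

cebdda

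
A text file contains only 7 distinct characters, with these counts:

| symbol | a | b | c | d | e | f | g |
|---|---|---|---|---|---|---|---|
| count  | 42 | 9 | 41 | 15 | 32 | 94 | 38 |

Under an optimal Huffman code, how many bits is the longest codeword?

Merge the two lowest-weight nodes at each step:
combine b(9), d(15) → 24
combine 24, e(32) → 56
combine g(38), c(41) → 79
combine a(42), 56 → 98
combine 79, f(94) → 173
combine 98, 173 → 271
Maximum depth reached is 4.

4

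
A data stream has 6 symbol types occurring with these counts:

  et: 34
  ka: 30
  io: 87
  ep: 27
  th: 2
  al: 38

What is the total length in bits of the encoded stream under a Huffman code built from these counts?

509

Build the Huffman tree bottom-up:
merge th(2) and ep(27): 29
merge 29 and ka(30): 59
merge et(34) and al(38): 72
merge 59 and 72: 131
merge io(87) and 131: 218
Each symbol's bit-cost is frequency × depth; summing gives 509 bits (equivalently 29 + 59 + 72 + 131 + 218).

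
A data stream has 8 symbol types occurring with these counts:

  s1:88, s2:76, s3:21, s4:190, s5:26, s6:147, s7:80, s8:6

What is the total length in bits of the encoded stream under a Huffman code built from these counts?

Greedily combine the two least-frequent nodes:
combine s8(6), s3(21) → 27
combine s5(26), 27 → 53
combine 53, s2(76) → 129
combine s7(80), s1(88) → 168
combine 129, s6(147) → 276
combine 168, s4(190) → 358
combine 276, 358 → 634
The encoded length is the sum of every internal node's weight: 27 + 53 + 129 + 168 + 276 + 358 + 634 = 1645 bits.

1645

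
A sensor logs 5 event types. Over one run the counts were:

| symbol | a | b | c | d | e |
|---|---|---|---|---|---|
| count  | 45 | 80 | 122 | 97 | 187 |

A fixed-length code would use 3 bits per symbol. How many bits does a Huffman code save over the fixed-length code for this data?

Fixed-length: 3 bits × 531 symbols = 1593 bits.
Huffman merges:
a(45) + b(80) → 125
d(97) + c(122) → 219
125 + e(187) → 312
219 + 312 → 531
Huffman total = 125 + 219 + 312 + 531 = 1187 bits.
Saving = 1593 − 1187 = 406 bits.

406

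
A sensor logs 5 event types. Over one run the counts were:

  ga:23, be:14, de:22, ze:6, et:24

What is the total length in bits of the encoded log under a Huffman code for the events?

198

Greedily combine the two least-frequent nodes:
ze(6) + be(14) → 20
20 + de(22) → 42
ga(23) + et(24) → 47
42 + 47 → 89
Total encoded bits = sum of merged weights = 20 + 42 + 47 + 89 = 198.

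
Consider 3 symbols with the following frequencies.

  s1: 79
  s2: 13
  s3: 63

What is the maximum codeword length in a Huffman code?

2

Merge the two lowest-weight nodes at each step:
s2(13) + s3(63) → 76
76 + s1(79) → 155
The first pair merged (s2, s3) ends up deepest, at depth 2.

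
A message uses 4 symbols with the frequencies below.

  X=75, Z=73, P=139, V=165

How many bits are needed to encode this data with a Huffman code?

887

Build the Huffman tree bottom-up:
Z(73) + X(75) → 148
P(139) + 148 → 287
V(165) + 287 → 452
The encoded length is the sum of every internal node's weight: 148 + 287 + 452 = 887 bits.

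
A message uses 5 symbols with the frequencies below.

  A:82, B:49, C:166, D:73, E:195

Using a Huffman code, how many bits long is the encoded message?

1252

Merge the two smallest weights repeatedly:
combine B(49), D(73) → 122
combine A(82), 122 → 204
combine C(166), E(195) → 361
combine 204, 361 → 565
Each symbol's bit-cost is frequency × depth; summing gives 1252 bits (equivalently 122 + 204 + 361 + 565).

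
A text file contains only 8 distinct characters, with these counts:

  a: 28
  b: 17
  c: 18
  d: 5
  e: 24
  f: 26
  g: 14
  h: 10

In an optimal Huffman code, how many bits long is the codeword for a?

2

Repeatedly merge the two smallest:
d(5) + h(10) → 15
g(14) + 15 → 29
b(17) + c(18) → 35
e(24) + f(26) → 50
a(28) + 29 → 57
35 + 50 → 85
57 + 85 → 142
a sits 2 levels below the root, so its codeword is 2 bits.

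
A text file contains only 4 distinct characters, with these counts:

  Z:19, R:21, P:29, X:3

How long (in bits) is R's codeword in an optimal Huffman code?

Repeatedly merge the two smallest:
X(3) + Z(19) → 22
R(21) + 22 → 43
P(29) + 43 → 72
R's leaf is at depth 2, giving a 2-bit codeword.

2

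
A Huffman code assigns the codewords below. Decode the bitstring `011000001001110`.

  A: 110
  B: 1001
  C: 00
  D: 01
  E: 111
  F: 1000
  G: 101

DFCBA

Read left to right; each codeword is recognised as soon as it completes (prefix code):
  01→D | 1000→F | 00→C | 1001→B | 110→A
Decoded message: DFCBA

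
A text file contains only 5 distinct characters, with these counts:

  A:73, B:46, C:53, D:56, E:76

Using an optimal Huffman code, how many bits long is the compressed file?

Build the Huffman tree bottom-up:
combine B(46), C(53) → 99
combine D(56), A(73) → 129
combine E(76), 99 → 175
combine 129, 175 → 304
The encoded length is the sum of every internal node's weight: 99 + 129 + 175 + 304 = 707 bits.

707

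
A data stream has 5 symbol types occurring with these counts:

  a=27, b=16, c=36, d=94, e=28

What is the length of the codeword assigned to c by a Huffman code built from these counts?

Repeatedly merge the two smallest:
merge b(16) and a(27): 43
merge e(28) and c(36): 64
merge 43 and 64: 107
merge d(94) and 107: 201
c sits 3 levels below the root, so its codeword is 3 bits.

3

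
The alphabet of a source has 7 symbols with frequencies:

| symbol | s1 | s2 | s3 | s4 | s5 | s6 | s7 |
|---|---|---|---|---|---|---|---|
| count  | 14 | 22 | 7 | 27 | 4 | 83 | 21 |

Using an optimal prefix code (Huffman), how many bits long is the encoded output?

404

Merge the two smallest weights repeatedly:
s5(4) + s3(7) → 11
11 + s1(14) → 25
s7(21) + s2(22) → 43
25 + s4(27) → 52
43 + 52 → 95
s6(83) + 95 → 178
Each symbol's bit-cost is frequency × depth; summing gives 404 bits (equivalently 11 + 25 + 43 + 52 + 95 + 178).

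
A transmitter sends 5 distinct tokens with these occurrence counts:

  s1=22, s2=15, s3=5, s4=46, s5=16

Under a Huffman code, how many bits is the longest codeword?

4

Merge the two lowest-weight nodes at each step:
combine s3(5), s2(15) → 20
combine s5(16), 20 → 36
combine s1(22), 36 → 58
combine s4(46), 58 → 104
The first pair merged (s3, s2) ends up deepest, at depth 4.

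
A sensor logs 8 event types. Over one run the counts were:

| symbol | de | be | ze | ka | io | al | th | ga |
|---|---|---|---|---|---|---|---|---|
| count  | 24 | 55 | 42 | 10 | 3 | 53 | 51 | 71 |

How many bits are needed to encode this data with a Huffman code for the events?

Merge the two smallest weights repeatedly:
merge io(3) and ka(10): 13
merge 13 and de(24): 37
merge 37 and ze(42): 79
merge th(51) and al(53): 104
merge be(55) and ga(71): 126
merge 79 and 104: 183
merge 126 and 183: 309
Each symbol's bit-cost is frequency × depth; summing gives 851 bits (equivalently 13 + 37 + 79 + 104 + 126 + 183 + 309).

851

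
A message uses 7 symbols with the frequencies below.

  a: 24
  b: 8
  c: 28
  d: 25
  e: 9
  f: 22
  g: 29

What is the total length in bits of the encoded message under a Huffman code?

Greedily combine the two least-frequent nodes:
combine b(8), e(9) → 17
combine 17, f(22) → 39
combine a(24), d(25) → 49
combine c(28), g(29) → 57
combine 39, 49 → 88
combine 57, 88 → 145
The encoded length is the sum of every internal node's weight: 17 + 39 + 49 + 57 + 88 + 145 = 395 bits.

395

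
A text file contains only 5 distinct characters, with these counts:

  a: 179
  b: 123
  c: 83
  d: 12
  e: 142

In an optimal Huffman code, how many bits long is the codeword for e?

Build the tree from the bottom:
merge d(12) and c(83): 95
merge 95 and b(123): 218
merge e(142) and a(179): 321
merge 218 and 321: 539
e sits 2 levels below the root, so its codeword is 2 bits.

2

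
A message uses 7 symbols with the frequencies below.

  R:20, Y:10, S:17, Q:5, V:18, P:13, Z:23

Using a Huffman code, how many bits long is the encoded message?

Greedily combine the two least-frequent nodes:
combine Q(5), Y(10) → 15
combine P(13), 15 → 28
combine S(17), V(18) → 35
combine R(20), Z(23) → 43
combine 28, 35 → 63
combine 43, 63 → 106
Each symbol's bit-cost is frequency × depth; summing gives 290 bits (equivalently 15 + 28 + 35 + 43 + 63 + 106).

290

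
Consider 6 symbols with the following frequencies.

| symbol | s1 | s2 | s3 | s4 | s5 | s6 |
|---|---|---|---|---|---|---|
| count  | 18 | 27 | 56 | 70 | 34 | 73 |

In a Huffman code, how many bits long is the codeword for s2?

Build the tree from the bottom:
combine s1(18), s2(27) → 45
combine s5(34), 45 → 79
combine s3(56), s4(70) → 126
combine s6(73), 79 → 152
combine 126, 152 → 278
s2 sits 4 levels below the root, so its codeword is 4 bits.

4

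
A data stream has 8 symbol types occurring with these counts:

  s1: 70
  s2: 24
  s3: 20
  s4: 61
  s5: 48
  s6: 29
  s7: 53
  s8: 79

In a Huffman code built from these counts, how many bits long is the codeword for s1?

Huffman merges, smallest pair first:
s3(20) + s2(24) → 44
s6(29) + 44 → 73
s5(48) + s7(53) → 101
s4(61) + s1(70) → 131
73 + s8(79) → 152
101 + 131 → 232
152 + 232 → 384
s1's leaf is at depth 3, giving a 3-bit codeword.

3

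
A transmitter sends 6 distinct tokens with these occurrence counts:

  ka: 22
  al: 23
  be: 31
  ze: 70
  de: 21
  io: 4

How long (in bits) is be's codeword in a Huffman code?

3

Build the tree from the bottom:
io(4) + de(21) → 25
ka(22) + al(23) → 45
25 + be(31) → 56
45 + 56 → 101
ze(70) + 101 → 171
The subtree containing be is merged 3 times, so code length = 3.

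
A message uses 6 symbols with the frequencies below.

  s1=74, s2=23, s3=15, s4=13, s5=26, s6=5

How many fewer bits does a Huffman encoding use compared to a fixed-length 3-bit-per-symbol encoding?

130

Fixed-length: 3 bits × 156 symbols = 468 bits.
Huffman merges:
combine s6(5), s4(13) → 18
combine s3(15), 18 → 33
combine s2(23), s5(26) → 49
combine 33, 49 → 82
combine s1(74), 82 → 156
Huffman total = 18 + 33 + 49 + 82 + 156 = 338 bits.
Saving = 468 − 338 = 130 bits.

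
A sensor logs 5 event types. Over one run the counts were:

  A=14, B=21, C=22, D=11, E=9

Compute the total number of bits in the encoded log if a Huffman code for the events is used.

Merge the two smallest weights repeatedly:
merge E(9) and D(11): 20
merge A(14) and 20: 34
merge B(21) and C(22): 43
merge 34 and 43: 77
The encoded length is the sum of every internal node's weight: 20 + 34 + 43 + 77 = 174 bits.

174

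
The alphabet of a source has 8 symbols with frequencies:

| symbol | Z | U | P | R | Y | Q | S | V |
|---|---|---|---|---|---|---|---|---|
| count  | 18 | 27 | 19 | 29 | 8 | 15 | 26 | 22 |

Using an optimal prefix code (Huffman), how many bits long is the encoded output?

486

Build the Huffman tree bottom-up:
combine Y(8), Q(15) → 23
combine Z(18), P(19) → 37
combine V(22), 23 → 45
combine S(26), U(27) → 53
combine R(29), 37 → 66
combine 45, 53 → 98
combine 66, 98 → 164
Each symbol's bit-cost is frequency × depth; summing gives 486 bits (equivalently 23 + 37 + 45 + 53 + 66 + 98 + 164).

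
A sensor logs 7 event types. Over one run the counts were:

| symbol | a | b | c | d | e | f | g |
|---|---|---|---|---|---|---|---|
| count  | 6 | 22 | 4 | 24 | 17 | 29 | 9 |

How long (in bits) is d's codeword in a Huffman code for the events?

Build the tree from the bottom:
merge c(4) and a(6): 10
merge g(9) and 10: 19
merge e(17) and 19: 36
merge b(22) and d(24): 46
merge f(29) and 36: 65
merge 46 and 65: 111
The subtree containing d is merged 2 times, so code length = 2.

2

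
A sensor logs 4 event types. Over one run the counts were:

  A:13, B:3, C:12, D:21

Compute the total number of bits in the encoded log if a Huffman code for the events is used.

92

Build the Huffman tree bottom-up:
combine B(3), C(12) → 15
combine A(13), 15 → 28
combine D(21), 28 → 49
Each symbol's bit-cost is frequency × depth; summing gives 92 bits (equivalently 15 + 28 + 49).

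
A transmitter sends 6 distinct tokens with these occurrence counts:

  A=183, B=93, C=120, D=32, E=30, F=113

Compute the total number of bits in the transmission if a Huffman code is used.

Greedily combine the two least-frequent nodes:
merge E(30) and D(32): 62
merge 62 and B(93): 155
merge F(113) and C(120): 233
merge 155 and A(183): 338
merge 233 and 338: 571
Total encoded bits = sum of merged weights = 62 + 155 + 233 + 338 + 571 = 1359.

1359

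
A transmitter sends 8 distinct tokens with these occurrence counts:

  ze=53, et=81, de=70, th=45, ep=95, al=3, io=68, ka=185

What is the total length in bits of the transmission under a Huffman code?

Merge the two smallest weights repeatedly:
combine al(3), th(45) → 48
combine 48, ze(53) → 101
combine io(68), de(70) → 138
combine et(81), ep(95) → 176
combine 101, 138 → 239
combine 176, ka(185) → 361
combine 239, 361 → 600
Each symbol's bit-cost is frequency × depth; summing gives 1663 bits (equivalently 48 + 101 + 138 + 176 + 239 + 361 + 600).

1663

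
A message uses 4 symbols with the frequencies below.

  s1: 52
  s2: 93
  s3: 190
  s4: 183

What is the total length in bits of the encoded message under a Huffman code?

Greedily combine the two least-frequent nodes:
s1(52) + s2(93) → 145
145 + s4(183) → 328
s3(190) + 328 → 518
The encoded length is the sum of every internal node's weight: 145 + 328 + 518 = 991 bits.

991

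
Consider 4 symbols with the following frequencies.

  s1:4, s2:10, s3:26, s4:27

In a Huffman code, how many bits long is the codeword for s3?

Build the tree from the bottom:
merge s1(4) and s2(10): 14
merge 14 and s3(26): 40
merge s4(27) and 40: 67
s3 sits 2 levels below the root, so its codeword is 2 bits.

2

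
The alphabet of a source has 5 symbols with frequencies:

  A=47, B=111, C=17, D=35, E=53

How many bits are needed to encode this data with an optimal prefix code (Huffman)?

Greedily combine the two least-frequent nodes:
merge C(17) and D(35): 52
merge A(47) and 52: 99
merge E(53) and 99: 152
merge B(111) and 152: 263
Total encoded bits = sum of merged weights = 52 + 99 + 152 + 263 = 566.

566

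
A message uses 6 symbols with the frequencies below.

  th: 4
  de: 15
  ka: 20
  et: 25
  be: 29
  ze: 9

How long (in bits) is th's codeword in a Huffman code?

4

Build the tree from the bottom:
merge th(4) and ze(9): 13
merge 13 and de(15): 28
merge ka(20) and et(25): 45
merge 28 and be(29): 57
merge 45 and 57: 102
th sits 4 levels below the root, so its codeword is 4 bits.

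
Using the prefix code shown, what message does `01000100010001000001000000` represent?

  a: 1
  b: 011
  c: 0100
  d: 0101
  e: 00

ccccecee

Read left to right; each codeword is recognised as soon as it completes (prefix code):
  0100→c | 0100→c | 0100→c | 0100→c | 00→e | 0100→c | 00→e | 00→e
Decoded message: ccccecee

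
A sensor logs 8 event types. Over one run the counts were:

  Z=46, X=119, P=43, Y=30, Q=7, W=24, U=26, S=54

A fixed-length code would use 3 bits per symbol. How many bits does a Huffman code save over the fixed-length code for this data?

Fixed-length: 3 bits × 349 symbols = 1047 bits.
Huffman merges:
combine Q(7), W(24) → 31
combine U(26), Y(30) → 56
combine 31, P(43) → 74
combine Z(46), S(54) → 100
combine 56, 74 → 130
combine 100, X(119) → 219
combine 130, 219 → 349
Huffman total = 31 + 56 + 74 + 100 + 130 + 219 + 349 = 959 bits.
Saving = 1047 − 959 = 88 bits.

88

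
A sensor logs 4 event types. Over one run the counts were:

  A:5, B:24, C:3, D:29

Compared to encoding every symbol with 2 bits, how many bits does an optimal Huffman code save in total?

Fixed-length: 2 bits × 61 symbols = 122 bits.
Huffman merges:
combine C(3), A(5) → 8
combine 8, B(24) → 32
combine D(29), 32 → 61
Huffman total = 8 + 32 + 61 = 101 bits.
Saving = 122 − 101 = 21 bits.

21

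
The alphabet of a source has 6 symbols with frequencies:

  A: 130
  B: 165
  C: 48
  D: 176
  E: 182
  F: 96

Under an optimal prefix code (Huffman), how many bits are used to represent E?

Build the tree from the bottom:
combine C(48), F(96) → 144
combine A(130), 144 → 274
combine B(165), D(176) → 341
combine E(182), 274 → 456
combine 341, 456 → 797
E sits 2 levels below the root, so its codeword is 2 bits.

2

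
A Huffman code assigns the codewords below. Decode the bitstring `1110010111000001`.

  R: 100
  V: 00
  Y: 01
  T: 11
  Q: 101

Read left to right; each codeword is recognised as soon as it completes (prefix code):
  11→T | 100→R | 101→Q | 11→T | 00→V | 00→V | 01→Y
Decoded message: TRQTVVY

TRQTVVY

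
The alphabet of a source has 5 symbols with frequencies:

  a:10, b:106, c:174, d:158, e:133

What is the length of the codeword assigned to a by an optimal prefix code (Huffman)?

3

Build the tree from the bottom:
combine a(10), b(106) → 116
combine 116, e(133) → 249
combine d(158), c(174) → 332
combine 249, 332 → 581
The subtree containing a is merged 3 times, so code length = 3.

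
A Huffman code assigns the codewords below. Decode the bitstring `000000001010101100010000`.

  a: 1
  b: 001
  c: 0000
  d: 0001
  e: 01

ccaeeeadc

Read left to right; each codeword is recognised as soon as it completes (prefix code):
  0000→c | 0000→c | 1→a | 01→e | 01→e | 01→e | 1→a | 0001→d | 0000→c
Decoded message: ccaeeeadc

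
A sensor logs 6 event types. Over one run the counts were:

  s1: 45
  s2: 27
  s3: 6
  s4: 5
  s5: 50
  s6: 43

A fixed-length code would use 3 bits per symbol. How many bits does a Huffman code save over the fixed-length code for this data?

127

Fixed-length: 3 bits × 176 symbols = 528 bits.
Huffman merges:
merge s4(5) and s3(6): 11
merge 11 and s2(27): 38
merge 38 and s6(43): 81
merge s1(45) and s5(50): 95
merge 81 and 95: 176
Huffman total = 11 + 38 + 81 + 95 + 176 = 401 bits.
Saving = 528 − 401 = 127 bits.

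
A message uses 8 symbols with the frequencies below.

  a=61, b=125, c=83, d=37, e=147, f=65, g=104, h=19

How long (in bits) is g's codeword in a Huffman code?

Repeatedly merge the two smallest:
combine h(19), d(37) → 56
combine 56, a(61) → 117
combine f(65), c(83) → 148
combine g(104), 117 → 221
combine b(125), e(147) → 272
combine 148, 221 → 369
combine 272, 369 → 641
The subtree containing g is merged 3 times, so code length = 3.

3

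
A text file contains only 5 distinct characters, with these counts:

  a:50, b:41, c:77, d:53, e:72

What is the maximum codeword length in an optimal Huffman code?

3

Merge the two lowest-weight nodes at each step:
b(41) + a(50) → 91
d(53) + e(72) → 125
c(77) + 91 → 168
125 + 168 → 293
The first pair merged (b, a) ends up deepest, at depth 3.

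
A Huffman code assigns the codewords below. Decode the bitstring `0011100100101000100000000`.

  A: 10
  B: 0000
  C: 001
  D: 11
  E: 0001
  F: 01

Read left to right; each codeword is recognised as soon as it completes (prefix code):
  001→C | 11→D | 001→C | 001→C | 01→F | 0001→E | 0000→B | 0000→B
Decoded message: CDCCFEBB

CDCCFEBB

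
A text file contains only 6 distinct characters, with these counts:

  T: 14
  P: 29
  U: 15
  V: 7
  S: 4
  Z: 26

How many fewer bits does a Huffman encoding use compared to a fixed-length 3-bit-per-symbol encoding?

59

Fixed-length: 3 bits × 95 symbols = 285 bits.
Huffman merges:
S(4) + V(7) → 11
11 + T(14) → 25
U(15) + 25 → 40
Z(26) + P(29) → 55
40 + 55 → 95
Huffman total = 11 + 25 + 40 + 55 + 95 = 226 bits.
Saving = 285 − 226 = 59 bits.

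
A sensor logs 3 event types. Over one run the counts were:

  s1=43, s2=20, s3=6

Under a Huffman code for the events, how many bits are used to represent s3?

Build the tree from the bottom:
s3(6) + s2(20) → 26
26 + s1(43) → 69
s3 sits 2 levels below the root, so its codeword is 2 bits.

2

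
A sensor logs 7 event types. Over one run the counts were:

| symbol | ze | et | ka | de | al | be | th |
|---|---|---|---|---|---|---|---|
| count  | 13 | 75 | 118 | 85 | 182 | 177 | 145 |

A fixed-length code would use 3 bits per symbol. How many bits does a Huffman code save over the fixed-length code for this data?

271

Fixed-length: 3 bits × 795 symbols = 2385 bits.
Huffman merges:
merge ze(13) and et(75): 88
merge de(85) and 88: 173
merge ka(118) and th(145): 263
merge 173 and be(177): 350
merge al(182) and 263: 445
merge 350 and 445: 795
Huffman total = 88 + 173 + 263 + 350 + 445 + 795 = 2114 bits.
Saving = 2385 − 2114 = 271 bits.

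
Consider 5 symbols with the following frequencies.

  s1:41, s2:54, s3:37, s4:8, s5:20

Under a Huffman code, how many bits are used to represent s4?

3

Repeatedly merge the two smallest:
merge s4(8) and s5(20): 28
merge 28 and s3(37): 65
merge s1(41) and s2(54): 95
merge 65 and 95: 160
s4's leaf is at depth 3, giving a 3-bit codeword.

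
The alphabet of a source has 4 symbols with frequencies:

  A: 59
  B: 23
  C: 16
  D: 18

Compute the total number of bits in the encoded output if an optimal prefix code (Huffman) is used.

Greedily combine the two least-frequent nodes:
combine C(16), D(18) → 34
combine B(23), 34 → 57
combine 57, A(59) → 116
Total encoded bits = sum of merged weights = 34 + 57 + 116 = 207.

207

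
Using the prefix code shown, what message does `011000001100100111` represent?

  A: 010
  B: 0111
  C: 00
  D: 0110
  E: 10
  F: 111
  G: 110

Read left to right; each codeword is recognised as soon as it completes (prefix code):
  0110→D | 00→C | 00→C | 110→G | 010→A | 0111→B
Decoded message: DCCGAB

DCCGAB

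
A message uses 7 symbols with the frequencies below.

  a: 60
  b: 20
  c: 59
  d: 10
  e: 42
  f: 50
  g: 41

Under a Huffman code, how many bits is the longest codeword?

4

Merge the two lowest-weight nodes at each step:
d(10) + b(20) → 30
30 + g(41) → 71
e(42) + f(50) → 92
c(59) + a(60) → 119
71 + 92 → 163
119 + 163 → 282
Maximum depth reached is 4.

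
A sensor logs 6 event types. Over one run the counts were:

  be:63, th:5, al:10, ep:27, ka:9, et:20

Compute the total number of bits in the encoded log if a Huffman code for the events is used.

Greedily combine the two least-frequent nodes:
combine th(5), ka(9) → 14
combine al(10), 14 → 24
combine et(20), 24 → 44
combine ep(27), 44 → 71
combine be(63), 71 → 134
Total encoded bits = sum of merged weights = 14 + 24 + 44 + 71 + 134 = 287.

287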